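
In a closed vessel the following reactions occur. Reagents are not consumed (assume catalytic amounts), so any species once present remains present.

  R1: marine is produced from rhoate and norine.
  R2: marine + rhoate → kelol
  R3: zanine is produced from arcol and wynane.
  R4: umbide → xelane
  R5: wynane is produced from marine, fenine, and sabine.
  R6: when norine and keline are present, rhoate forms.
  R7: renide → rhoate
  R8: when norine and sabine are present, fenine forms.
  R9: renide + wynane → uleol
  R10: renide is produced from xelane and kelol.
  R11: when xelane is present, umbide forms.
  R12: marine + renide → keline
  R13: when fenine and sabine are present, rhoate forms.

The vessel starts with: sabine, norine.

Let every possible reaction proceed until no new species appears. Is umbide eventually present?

No

umbide would need xelane (R11), but xelane never forms.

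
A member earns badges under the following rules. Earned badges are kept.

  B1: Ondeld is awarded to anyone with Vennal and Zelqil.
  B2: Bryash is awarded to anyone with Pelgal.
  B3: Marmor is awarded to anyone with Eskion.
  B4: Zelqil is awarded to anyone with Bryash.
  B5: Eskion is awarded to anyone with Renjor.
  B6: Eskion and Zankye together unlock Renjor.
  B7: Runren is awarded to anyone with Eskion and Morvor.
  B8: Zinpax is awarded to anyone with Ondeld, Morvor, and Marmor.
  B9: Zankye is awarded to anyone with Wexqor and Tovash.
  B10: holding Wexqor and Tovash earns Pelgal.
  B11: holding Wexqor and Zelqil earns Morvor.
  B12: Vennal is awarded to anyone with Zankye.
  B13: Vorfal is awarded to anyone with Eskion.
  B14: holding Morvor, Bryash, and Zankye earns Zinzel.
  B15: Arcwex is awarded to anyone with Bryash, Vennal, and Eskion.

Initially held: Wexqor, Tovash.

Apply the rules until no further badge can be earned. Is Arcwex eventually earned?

Arcwex would need Bryash, Vennal, and Eskion (B15), but Eskion is never earned.

No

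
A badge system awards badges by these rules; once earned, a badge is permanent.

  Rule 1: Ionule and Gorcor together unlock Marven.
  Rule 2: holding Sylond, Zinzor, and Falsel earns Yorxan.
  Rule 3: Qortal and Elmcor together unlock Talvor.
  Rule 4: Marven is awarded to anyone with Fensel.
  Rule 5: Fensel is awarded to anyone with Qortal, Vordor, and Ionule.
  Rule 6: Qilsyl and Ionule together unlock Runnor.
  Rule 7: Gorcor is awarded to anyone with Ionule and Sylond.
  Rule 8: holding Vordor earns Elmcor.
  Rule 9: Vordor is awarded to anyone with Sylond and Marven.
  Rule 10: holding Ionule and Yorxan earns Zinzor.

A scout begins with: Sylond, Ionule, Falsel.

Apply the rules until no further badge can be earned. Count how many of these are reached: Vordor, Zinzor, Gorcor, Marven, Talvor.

With Ionule and Sylond, Gorcor is earned (Rule 7).
With Ionule and Gorcor, Marven is earned (Rule 1).
With Sylond and Marven, Vordor is earned (Rule 9).
Vordor: reached.
Zinzor would need Ionule and Yorxan (Rule 10), but Yorxan is never earned.
Gorcor: reached.
Marven: reached.
Talvor would need Qortal and Elmcor (Rule 3), but Qortal is never earned.
Reached: Vordor, Gorcor, and Marven — 3 of the 5.

3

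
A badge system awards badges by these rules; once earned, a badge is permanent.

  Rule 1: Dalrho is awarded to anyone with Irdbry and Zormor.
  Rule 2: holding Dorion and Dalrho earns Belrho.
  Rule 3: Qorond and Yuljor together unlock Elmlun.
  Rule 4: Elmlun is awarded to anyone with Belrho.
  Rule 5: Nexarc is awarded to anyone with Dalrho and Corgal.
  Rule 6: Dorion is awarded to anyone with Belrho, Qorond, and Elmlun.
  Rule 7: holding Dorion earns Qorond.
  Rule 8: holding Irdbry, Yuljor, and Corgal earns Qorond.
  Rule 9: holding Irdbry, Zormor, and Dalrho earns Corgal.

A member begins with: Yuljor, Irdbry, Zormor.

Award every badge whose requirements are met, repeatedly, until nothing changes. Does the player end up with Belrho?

No

Belrho would need Dorion and Dalrho (Rule 2), but Dorion is never earned.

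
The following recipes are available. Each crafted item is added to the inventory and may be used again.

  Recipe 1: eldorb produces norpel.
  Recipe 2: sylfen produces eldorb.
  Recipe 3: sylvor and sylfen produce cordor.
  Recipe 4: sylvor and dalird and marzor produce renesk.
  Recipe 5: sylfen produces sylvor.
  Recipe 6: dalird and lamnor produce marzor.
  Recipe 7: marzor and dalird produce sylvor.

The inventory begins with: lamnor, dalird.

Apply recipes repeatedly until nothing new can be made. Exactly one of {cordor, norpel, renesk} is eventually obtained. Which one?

renesk

Using Recipe 6, dalird and lamnor make marzor.
marzor and dalird → sylvor (Recipe 7).
sylvor and dalird and marzor → renesk (Recipe 4).
norpel would need eldorb (Recipe 1), but eldorb is never obtained. cordor would need sylvor and sylfen (Recipe 3), but sylfen is never obtained.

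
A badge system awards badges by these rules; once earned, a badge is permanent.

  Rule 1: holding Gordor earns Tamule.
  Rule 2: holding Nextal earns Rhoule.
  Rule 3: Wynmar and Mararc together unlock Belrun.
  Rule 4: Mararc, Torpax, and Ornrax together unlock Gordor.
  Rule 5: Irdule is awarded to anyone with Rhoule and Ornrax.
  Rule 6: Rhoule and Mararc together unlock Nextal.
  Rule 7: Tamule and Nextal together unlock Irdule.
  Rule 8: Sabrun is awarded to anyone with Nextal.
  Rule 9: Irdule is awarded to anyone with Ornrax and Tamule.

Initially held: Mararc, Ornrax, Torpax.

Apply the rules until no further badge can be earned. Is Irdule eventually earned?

With Mararc, Torpax, and Ornrax, Gordor is earned (Rule 4).
With Gordor, Tamule is earned (Rule 1).
With Ornrax and Tamule, Irdule is earned (Rule 9).

Yes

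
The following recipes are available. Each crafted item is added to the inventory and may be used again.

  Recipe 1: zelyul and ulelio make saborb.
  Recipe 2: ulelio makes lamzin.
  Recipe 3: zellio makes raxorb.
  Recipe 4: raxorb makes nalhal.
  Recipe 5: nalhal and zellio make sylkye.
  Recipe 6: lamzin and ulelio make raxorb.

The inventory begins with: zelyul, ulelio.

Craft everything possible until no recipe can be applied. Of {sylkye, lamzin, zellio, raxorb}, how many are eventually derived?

ulelio → lamzin (Recipe 2).
Using Recipe 6, lamzin and ulelio make raxorb.
sylkye would need nalhal and zellio (Recipe 5), but zellio is never obtained.
lamzin: reached.
No rule produces zellio, and it is not given.
raxorb: reached.
Reached: lamzin and raxorb — 2 of the 4.

2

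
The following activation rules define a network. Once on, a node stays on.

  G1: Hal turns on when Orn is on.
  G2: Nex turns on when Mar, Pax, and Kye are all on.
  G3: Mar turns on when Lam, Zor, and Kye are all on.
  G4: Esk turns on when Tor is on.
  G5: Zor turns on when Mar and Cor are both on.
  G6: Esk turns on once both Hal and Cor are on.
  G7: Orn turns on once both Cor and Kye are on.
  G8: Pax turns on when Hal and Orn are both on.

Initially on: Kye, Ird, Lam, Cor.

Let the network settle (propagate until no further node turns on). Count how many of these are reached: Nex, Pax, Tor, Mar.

1

Cor and Kye are on, so Orn turns on (G7).
G1: Orn on → Hal on.
Hal and Orn are on, so Pax turns on (G8).
Nex would need Mar, Pax, and Kye (G2), but Mar never turns on.
Pax: reached.
No rule produces Tor, and it is not given.
Mar would need Lam, Zor, and Kye (G3), but Zor never turns on.
Reached: Pax — 1 of the 4.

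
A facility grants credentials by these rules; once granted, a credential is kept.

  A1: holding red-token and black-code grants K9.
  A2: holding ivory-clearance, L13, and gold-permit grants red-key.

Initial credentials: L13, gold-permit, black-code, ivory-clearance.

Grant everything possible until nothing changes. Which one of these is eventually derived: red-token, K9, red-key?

Holding ivory-clearance, L13, and gold-permit grants red-key (A2).
No rule produces red-token, and it is not given. K9 would need red-token and black-code (A1), but red-token is never granted.

red-key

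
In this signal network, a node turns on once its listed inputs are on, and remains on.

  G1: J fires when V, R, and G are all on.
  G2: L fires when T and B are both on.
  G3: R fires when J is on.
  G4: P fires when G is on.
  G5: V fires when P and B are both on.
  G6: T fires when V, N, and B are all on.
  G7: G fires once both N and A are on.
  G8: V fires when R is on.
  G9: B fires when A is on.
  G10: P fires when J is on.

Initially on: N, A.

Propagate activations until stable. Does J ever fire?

No

J would need V, R, and G (G1), but R never turns on.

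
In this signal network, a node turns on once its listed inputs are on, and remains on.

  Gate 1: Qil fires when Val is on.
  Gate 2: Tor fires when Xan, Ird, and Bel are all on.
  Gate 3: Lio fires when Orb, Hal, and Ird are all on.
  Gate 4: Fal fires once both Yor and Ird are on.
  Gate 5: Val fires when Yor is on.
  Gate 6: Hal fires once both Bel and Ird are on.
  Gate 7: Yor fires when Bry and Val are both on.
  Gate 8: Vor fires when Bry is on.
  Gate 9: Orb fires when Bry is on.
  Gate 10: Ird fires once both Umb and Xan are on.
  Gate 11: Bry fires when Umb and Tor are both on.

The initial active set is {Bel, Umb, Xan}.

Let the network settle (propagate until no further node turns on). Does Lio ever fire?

Yes

Gate 10: Umb and Xan on → Ird on.
Gate 6: Bel and Ird on → Hal on.
Xan, Ird, and Bel are on, so Tor fires (Gate 2).
Gate 11: Umb and Tor on → Bry on.
Bry is on, so Orb fires (Gate 9).
Gate 3: Orb, Hal, and Ird on → Lio on.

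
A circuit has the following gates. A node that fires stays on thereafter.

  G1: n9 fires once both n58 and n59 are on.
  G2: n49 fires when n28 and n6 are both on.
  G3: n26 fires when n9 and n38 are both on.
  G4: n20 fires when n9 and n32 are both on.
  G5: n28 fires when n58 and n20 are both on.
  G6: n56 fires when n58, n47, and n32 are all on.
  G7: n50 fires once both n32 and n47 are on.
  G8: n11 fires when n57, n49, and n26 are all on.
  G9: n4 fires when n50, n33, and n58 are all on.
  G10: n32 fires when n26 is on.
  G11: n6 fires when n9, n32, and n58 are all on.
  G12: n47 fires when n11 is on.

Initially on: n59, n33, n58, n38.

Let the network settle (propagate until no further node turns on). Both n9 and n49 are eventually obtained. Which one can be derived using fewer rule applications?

n9: n58 and n59 are on, so n9 fires (G1). [1 rule application]
n49: n58 and n59 are on, so n9 fires (G1). n9 and n38 are on, so n26 fires (G3). G10: n26 on → n32 on. G4: n9 and n32 on → n20 on. G11: n9, n32, and n58 on → n6 on. G5: n58 and n20 on → n28 on. n28 and n6 are on, so n49 fires (G2). [7 rule applications]
n9 needs fewer.

n9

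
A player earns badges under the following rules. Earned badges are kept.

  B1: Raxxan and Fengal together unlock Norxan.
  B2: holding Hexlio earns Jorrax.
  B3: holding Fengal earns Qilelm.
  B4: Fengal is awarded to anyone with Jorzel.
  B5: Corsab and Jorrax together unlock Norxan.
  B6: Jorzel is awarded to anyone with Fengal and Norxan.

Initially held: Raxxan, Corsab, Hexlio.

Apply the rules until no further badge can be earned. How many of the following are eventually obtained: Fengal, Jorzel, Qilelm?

Fengal would need Jorzel (B4), but Jorzel is never earned.
Jorzel would need Fengal and Norxan (B6), but Fengal is never earned.
Qilelm would need Fengal (B3), but Fengal is never earned.
None of the 3 are reached.

0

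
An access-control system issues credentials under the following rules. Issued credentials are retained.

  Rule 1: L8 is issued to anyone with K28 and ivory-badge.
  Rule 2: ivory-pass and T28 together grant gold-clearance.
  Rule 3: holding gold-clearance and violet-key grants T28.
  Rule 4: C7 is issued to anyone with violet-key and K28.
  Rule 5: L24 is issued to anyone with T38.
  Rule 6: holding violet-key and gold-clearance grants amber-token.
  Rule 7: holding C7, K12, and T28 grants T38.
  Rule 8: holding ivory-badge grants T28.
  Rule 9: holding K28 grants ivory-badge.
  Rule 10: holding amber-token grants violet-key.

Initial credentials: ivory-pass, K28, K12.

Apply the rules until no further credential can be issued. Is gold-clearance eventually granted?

Holding K28 grants ivory-badge (Rule 9).
Holding ivory-badge grants T28 (Rule 8).
Holding ivory-pass and T28 grants gold-clearance (Rule 2).

Yes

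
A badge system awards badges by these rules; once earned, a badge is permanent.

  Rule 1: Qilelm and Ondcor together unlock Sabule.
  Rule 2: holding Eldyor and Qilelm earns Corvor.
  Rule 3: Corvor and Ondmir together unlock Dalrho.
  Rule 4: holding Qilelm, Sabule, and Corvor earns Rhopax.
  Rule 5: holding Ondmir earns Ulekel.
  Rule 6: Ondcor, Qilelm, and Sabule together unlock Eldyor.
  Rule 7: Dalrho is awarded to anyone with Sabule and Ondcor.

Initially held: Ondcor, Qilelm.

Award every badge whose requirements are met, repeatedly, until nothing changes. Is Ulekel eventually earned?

No

Ulekel would need Ondmir (Rule 5), but Ondmir is never earned.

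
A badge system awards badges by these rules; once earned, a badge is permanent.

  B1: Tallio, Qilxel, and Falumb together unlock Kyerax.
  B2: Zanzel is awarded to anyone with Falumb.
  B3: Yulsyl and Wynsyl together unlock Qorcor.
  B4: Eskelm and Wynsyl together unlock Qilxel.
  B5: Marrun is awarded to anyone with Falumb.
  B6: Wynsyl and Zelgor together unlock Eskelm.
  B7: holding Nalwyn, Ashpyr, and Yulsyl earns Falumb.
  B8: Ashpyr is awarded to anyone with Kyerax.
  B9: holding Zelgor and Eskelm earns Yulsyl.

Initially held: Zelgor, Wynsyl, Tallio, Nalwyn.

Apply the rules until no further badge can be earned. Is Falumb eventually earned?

No

Falumb would need Nalwyn, Ashpyr, and Yulsyl (B7), but Ashpyr is never earned.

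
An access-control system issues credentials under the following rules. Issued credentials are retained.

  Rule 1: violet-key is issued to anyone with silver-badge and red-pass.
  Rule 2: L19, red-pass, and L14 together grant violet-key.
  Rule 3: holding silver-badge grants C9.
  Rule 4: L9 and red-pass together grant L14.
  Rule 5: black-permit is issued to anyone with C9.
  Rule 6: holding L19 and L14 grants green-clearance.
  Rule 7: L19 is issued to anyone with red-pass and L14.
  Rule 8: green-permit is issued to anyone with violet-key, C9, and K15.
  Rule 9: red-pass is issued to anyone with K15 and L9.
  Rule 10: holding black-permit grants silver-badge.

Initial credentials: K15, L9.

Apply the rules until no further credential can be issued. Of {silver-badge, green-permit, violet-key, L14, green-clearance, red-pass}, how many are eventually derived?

4

Holding K15 and L9 grants red-pass (Rule 9).
Holding L9 and red-pass grants L14 (Rule 4).
Holding red-pass and L14 grants L19 (Rule 7).
Holding L19, red-pass, and L14 grants violet-key (Rule 2).
Holding L19 and L14 grants green-clearance (Rule 6).
silver-badge would need black-permit (Rule 10), but black-permit is never granted.
green-permit would need violet-key, C9, and K15 (Rule 8), but C9 is never granted.
violet-key: reached.
L14: reached.
green-clearance: reached.
red-pass: reached.
Reached: violet-key, L14, green-clearance, and red-pass — 4 of the 6.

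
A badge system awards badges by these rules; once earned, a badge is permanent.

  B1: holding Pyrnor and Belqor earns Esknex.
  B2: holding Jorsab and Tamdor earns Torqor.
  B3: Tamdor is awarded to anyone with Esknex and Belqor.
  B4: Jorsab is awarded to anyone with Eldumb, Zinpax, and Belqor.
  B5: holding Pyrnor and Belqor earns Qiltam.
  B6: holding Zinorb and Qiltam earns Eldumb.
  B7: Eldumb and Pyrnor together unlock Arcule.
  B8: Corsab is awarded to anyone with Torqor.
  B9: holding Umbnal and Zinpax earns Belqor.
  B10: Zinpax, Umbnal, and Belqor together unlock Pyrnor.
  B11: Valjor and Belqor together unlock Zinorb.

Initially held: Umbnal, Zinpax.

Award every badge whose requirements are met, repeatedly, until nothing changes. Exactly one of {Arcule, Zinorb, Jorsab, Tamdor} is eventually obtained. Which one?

With Umbnal and Zinpax, Belqor is earned (B9).
With Zinpax, Umbnal, and Belqor, Pyrnor is earned (B10).
With Pyrnor and Belqor, Esknex is earned (B1).
With Esknex and Belqor, Tamdor is earned (B3).
Arcule would need Eldumb and Pyrnor (B7), but Eldumb is never earned. Jorsab would need Eldumb, Zinpax, and Belqor (B4), but Eldumb is never earned. Zinorb would need Valjor and Belqor (B11), but Valjor is never earned.

Tamdor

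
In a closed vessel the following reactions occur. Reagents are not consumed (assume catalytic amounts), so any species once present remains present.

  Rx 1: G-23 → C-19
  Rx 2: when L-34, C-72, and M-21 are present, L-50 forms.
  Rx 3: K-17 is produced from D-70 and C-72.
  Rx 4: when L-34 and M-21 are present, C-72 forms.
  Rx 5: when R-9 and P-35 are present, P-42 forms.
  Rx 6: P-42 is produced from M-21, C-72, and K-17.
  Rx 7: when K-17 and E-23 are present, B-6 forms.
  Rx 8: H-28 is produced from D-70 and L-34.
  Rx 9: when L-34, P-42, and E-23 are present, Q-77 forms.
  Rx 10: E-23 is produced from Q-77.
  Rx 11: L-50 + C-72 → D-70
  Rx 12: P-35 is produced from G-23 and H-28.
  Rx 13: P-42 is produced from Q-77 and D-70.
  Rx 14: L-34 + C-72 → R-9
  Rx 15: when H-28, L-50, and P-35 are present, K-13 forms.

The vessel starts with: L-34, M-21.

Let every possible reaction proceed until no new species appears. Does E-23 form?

No

E-23 would need Q-77 (Rx 10), but Q-77 never forms.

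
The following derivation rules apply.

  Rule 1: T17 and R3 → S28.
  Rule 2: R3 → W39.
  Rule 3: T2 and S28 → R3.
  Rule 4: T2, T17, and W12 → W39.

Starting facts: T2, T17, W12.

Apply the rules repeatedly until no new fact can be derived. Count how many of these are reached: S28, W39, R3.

T2, T17, and W12 hold, so W39 follows (Rule 4).
S28 would need T17 and R3 (Rule 1), but R3 is never established.
W39: reached.
R3 would need T2 and S28 (Rule 3), but S28 is never established.
Reached: W39 — 1 of the 3.

1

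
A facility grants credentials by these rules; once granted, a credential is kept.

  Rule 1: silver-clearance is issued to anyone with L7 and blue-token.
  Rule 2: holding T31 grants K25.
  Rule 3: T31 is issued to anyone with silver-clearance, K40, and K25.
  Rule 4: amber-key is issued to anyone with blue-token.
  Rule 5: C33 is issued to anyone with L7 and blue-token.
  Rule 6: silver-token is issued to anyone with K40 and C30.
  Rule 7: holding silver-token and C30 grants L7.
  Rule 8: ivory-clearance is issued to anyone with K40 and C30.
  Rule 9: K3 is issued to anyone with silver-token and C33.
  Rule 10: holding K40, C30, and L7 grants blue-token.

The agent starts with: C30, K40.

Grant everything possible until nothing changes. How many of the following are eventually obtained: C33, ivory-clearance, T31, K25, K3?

3

Holding K40 and C30 grants ivory-clearance (Rule 8).
Holding K40 and C30 grants silver-token (Rule 6).
Holding silver-token and C30 grants L7 (Rule 7).
Holding K40, C30, and L7 grants blue-token (Rule 10).
Holding L7 and blue-token grants C33 (Rule 5).
Holding silver-token and C33 grants K3 (Rule 9).
C33: reached.
ivory-clearance: reached.
T31 would need silver-clearance, K40, and K25 (Rule 3), but K25 is never granted.
K25 would need T31 (Rule 2), but T31 is never granted.
K3: reached.
Reached: C33, ivory-clearance, and K3 — 3 of the 5.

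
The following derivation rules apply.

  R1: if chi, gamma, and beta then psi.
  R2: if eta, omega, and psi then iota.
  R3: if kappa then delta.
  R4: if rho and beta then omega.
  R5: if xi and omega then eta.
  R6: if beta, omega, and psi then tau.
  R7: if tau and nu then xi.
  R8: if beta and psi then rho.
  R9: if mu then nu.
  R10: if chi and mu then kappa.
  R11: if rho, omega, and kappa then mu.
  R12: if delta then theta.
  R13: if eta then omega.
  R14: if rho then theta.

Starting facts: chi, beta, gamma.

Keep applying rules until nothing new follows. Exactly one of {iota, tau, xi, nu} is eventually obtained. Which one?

tau

chi, gamma, and beta hold, so psi follows (R1).
beta and psi hold, so rho follows (R8).
rho and beta hold, so omega follows (R4).
From beta, omega, and psi, R6 gives tau.
xi would need tau and nu (R7), but nu is never established. nu would need mu (R9), but mu is never established. iota would need eta, omega, and psi (R2), but eta is never established.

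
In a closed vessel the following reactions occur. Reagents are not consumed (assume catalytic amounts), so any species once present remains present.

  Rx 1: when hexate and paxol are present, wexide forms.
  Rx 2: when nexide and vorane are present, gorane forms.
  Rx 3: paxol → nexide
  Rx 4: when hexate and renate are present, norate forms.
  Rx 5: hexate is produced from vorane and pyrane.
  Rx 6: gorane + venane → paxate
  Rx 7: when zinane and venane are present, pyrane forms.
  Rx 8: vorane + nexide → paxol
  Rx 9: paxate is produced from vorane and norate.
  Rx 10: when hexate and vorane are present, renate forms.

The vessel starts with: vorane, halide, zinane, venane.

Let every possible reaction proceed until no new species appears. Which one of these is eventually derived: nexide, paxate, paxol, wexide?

paxate

zinane and venane present → pyrane forms (Rx 7).
vorane and pyrane present → hexate forms (Rx 5).
hexate and vorane present → renate forms (Rx 10).
hexate and renate present → norate forms (Rx 4).
vorane and norate present → paxate forms (Rx 9).
nexide would need paxol (Rx 3), but paxol never forms. wexide would need hexate and paxol (Rx 1), but paxol never forms. paxol would need vorane and nexide (Rx 8), but nexide never forms.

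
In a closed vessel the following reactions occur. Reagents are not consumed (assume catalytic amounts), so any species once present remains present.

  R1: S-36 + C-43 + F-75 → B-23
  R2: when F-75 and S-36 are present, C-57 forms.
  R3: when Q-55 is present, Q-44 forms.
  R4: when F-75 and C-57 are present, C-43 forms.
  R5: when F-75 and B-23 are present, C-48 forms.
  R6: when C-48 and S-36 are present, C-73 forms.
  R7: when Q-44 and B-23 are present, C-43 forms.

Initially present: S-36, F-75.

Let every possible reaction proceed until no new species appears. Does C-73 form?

Yes

F-75 and S-36 present → C-57 forms (R2).
F-75 and C-57 present → C-43 forms (R4).
S-36, C-43, and F-75 present → B-23 forms (R1).
F-75 and B-23 present → C-48 forms (R5).
C-48 and S-36 present → C-73 forms (R6).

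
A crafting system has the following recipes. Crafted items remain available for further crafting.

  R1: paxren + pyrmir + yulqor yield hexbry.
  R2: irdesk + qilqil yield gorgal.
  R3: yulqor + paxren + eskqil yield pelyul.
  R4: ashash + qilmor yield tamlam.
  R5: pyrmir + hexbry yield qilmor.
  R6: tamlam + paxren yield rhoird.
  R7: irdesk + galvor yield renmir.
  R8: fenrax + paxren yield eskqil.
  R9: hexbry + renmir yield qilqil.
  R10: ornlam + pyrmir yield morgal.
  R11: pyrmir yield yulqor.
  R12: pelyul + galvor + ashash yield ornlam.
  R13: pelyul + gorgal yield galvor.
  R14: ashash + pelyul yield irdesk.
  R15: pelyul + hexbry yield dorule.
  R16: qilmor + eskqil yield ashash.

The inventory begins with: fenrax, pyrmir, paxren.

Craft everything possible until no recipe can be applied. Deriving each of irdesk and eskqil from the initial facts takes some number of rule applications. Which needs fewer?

eskqil: Using R8, fenrax and paxren make eskqil. [1 rule application]
irdesk: fenrax + paxren → eskqil (R8). Using R11, pyrmir makes yulqor. yulqor + paxren + eskqil → pelyul (R3). Using R1, paxren, pyrmir, and yulqor make hexbry. pyrmir + hexbry → qilmor (R5). Using R16, qilmor and eskqil make ashash. Using R14, ashash and pelyul make irdesk. [7 rule applications]
eskqil needs fewer.

eskqil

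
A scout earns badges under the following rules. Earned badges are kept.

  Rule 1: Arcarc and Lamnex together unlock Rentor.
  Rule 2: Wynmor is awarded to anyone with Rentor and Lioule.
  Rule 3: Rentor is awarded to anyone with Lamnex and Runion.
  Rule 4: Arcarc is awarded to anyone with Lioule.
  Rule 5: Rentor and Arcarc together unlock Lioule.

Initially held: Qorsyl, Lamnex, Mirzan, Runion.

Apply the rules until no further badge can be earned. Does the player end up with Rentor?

With Lamnex and Runion, Rentor is earned (Rule 3).

Yes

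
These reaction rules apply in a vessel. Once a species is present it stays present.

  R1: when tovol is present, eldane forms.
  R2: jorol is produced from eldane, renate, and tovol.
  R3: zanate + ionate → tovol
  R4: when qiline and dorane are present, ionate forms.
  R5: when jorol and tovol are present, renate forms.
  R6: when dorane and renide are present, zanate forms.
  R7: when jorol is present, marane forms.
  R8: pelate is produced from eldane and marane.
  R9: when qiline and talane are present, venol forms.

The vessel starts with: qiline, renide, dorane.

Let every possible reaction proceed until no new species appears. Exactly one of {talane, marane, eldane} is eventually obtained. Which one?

qiline and dorane present → ionate forms (R4).
dorane and renide present → zanate forms (R6).
zanate and ionate present → tovol forms (R3).
tovol present → eldane forms (R1).
marane would need jorol (R7), but jorol never forms. No rule produces talane, and it is not given.

eldane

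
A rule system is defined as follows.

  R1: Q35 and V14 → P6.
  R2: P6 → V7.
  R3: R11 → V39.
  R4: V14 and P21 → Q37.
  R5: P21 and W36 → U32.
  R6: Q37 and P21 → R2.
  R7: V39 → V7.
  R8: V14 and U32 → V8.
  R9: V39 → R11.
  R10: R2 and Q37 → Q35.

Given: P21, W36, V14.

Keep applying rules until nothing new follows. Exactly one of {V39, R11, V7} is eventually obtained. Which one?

V14 and P21 hold, so Q37 follows (R4).
From Q37 and P21, R6 gives R2.
From R2 and Q37, R10 gives Q35.
Q35 and V14 hold, so P6 follows (R1).
P6 holds, so V7 follows (R2).
R11 would need V39 (R9), but V39 is never established. V39 would need R11 (R3), but R11 is never established.

V7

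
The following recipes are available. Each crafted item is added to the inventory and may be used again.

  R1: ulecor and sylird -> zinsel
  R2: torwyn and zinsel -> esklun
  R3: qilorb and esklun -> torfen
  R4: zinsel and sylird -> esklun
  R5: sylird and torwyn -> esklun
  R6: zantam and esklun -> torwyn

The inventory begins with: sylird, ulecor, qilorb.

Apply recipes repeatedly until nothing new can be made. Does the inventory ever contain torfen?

Yes

Using R1, ulecor and sylird make zinsel.
zinsel and sylird -> esklun (R4).
Using R3, qilorb and esklun make torfen.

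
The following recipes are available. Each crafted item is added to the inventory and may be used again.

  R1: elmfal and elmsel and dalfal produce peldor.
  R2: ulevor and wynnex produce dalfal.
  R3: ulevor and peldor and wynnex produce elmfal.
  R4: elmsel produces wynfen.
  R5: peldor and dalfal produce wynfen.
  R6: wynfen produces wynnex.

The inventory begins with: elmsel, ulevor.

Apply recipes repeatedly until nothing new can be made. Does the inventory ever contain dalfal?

elmsel → wynfen (R4).
wynfen → wynnex (R6).
ulevor and wynnex → dalfal (R2).

Yes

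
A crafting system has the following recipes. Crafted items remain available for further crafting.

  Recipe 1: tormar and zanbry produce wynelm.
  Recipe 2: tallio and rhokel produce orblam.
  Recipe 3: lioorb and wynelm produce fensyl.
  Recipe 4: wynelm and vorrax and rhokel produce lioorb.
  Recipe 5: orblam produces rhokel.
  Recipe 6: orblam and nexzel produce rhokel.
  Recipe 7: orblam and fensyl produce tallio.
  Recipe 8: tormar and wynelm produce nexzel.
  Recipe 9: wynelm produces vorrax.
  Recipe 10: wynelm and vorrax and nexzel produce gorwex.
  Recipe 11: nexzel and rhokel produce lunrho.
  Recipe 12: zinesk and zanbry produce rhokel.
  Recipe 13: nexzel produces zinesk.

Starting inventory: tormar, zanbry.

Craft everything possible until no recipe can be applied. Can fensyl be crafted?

Using Recipe 1, tormar and zanbry make wynelm.
Using Recipe 8, tormar and wynelm make nexzel.
wynelm → vorrax (Recipe 9).
Using Recipe 13, nexzel makes zinesk.
zinesk and zanbry → rhokel (Recipe 12).
Using Recipe 4, wynelm, vorrax, and rhokel make lioorb.
lioorb and wynelm → fensyl (Recipe 3).

Yes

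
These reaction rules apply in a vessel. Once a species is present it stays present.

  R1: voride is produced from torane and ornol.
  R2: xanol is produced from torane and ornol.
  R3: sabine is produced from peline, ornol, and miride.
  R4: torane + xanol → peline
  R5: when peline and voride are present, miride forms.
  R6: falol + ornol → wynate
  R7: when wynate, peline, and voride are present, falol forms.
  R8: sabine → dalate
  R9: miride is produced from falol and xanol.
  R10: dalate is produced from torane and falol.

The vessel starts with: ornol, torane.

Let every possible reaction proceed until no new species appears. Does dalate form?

torane and ornol present → voride forms (R1).
torane and ornol present → xanol forms (R2).
torane and xanol present → peline forms (R4).
peline and voride present → miride forms (R5).
peline, ornol, and miride present → sabine forms (R3).
sabine present → dalate forms (R8).

Yes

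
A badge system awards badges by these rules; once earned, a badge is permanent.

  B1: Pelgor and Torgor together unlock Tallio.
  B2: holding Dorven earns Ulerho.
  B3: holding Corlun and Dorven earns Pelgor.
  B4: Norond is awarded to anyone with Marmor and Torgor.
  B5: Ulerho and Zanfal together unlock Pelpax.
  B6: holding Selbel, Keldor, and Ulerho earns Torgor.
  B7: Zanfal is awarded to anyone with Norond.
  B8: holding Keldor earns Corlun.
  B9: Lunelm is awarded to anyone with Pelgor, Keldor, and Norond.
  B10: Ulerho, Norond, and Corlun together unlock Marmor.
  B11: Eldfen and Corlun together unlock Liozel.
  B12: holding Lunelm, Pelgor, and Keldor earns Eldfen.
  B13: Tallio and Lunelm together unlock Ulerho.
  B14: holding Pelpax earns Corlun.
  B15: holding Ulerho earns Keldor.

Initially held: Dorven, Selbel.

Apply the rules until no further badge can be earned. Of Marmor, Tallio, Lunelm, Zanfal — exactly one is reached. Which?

Tallio

With Dorven, Ulerho is earned (B2).
With Ulerho, Keldor is earned (B15).
With Selbel, Keldor, and Ulerho, Torgor is earned (B6).
With Keldor, Corlun is earned (B8).
With Corlun and Dorven, Pelgor is earned (B3).
With Pelgor and Torgor, Tallio is earned (B1).
Marmor would need Ulerho, Norond, and Corlun (B10), but Norond is never earned. Lunelm would need Pelgor, Keldor, and Norond (B9), but Norond is never earned. Zanfal would need Norond (B7), but Norond is never earned.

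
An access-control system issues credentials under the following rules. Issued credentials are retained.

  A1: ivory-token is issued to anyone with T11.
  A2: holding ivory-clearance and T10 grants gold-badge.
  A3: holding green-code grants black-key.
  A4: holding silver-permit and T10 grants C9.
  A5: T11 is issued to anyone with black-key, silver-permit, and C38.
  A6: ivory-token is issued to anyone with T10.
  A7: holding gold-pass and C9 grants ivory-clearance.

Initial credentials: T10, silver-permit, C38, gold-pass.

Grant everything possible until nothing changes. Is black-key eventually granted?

black-key would need green-code (A3), but green-code is never granted.

No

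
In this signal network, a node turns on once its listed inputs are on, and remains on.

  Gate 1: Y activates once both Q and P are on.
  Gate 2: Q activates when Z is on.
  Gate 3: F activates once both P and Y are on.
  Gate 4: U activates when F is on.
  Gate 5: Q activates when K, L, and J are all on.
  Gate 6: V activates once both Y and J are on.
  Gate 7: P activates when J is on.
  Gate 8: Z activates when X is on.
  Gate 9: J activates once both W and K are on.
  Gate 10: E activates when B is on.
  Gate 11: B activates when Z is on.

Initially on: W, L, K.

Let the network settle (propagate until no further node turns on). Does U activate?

Gate 9: W and K on → J on.
Gate 5: K, L, and J on → Q on.
Gate 7: J on → P on.
Q and P are on, so Y activates (Gate 1).
Gate 3: P and Y on → F on.
F is on, so U activates (Gate 4).

Yes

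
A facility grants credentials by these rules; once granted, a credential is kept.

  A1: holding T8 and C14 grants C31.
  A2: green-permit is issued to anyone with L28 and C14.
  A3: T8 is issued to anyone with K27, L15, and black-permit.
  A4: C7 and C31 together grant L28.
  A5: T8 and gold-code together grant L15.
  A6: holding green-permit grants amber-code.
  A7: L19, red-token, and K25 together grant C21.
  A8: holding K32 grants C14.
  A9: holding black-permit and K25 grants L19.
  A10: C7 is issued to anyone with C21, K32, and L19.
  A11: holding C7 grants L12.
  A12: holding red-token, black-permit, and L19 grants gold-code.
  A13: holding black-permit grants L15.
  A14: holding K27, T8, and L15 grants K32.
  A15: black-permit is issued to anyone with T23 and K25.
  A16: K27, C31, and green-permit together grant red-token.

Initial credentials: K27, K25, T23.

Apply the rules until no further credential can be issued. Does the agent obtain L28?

L28 would need C7 and C31 (A4), but C7 is never granted.

No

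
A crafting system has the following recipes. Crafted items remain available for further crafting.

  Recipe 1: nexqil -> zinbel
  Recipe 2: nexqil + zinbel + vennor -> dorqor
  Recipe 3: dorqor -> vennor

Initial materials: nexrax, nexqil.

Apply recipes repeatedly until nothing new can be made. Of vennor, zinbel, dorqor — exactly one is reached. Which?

Using Recipe 1, nexqil makes zinbel.
vennor would need dorqor (Recipe 3), but dorqor is never obtained. dorqor would need nexqil, zinbel, and vennor (Recipe 2), but vennor is never obtained.

zinbel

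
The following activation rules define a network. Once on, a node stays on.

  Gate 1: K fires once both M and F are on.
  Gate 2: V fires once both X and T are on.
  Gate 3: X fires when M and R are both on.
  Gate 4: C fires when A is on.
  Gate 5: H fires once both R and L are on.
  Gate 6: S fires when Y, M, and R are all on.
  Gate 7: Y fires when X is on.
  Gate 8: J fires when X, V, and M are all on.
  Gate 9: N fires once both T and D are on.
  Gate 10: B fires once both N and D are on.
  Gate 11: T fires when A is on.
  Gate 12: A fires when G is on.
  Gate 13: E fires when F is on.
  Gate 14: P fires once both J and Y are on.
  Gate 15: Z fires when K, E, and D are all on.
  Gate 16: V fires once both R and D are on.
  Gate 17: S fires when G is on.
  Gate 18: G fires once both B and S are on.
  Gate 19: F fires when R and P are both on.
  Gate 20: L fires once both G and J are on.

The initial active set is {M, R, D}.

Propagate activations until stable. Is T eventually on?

No

T would need A (Gate 11), but A never turns on.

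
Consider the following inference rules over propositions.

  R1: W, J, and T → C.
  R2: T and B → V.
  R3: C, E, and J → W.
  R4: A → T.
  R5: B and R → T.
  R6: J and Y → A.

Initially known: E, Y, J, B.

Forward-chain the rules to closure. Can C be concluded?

C would need W, J, and T (R1), but W is never established.

No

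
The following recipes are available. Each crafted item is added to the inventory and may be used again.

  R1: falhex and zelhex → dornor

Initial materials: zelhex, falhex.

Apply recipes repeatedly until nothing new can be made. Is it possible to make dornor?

Yes

falhex and zelhex → dornor (R1).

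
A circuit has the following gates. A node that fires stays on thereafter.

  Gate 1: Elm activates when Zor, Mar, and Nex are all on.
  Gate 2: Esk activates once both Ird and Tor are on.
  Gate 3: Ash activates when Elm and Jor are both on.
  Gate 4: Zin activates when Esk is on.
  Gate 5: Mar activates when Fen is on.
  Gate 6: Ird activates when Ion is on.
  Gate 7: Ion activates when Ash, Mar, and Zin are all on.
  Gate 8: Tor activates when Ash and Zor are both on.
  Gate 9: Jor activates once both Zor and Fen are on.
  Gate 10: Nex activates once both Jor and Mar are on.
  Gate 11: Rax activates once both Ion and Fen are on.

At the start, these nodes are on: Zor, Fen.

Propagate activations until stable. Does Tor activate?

Yes

Zor and Fen are on, so Jor activates (Gate 9).
Gate 5: Fen on → Mar on.
Jor and Mar are on, so Nex activates (Gate 10).
Zor, Mar, and Nex are on, so Elm activates (Gate 1).
Gate 3: Elm and Jor on → Ash on.
Ash and Zor are on, so Tor activates (Gate 8).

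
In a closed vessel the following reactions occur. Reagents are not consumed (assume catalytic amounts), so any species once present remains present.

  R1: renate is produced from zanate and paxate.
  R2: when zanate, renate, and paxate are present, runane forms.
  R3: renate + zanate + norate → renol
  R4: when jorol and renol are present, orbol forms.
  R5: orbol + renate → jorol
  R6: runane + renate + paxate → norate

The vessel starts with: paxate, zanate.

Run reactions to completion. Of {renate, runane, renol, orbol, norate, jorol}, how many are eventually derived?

4

zanate and paxate present → renate forms (R1).
zanate, renate, and paxate present → runane forms (R2).
runane, renate, and paxate present → norate forms (R6).
renate, zanate, and norate present → renol forms (R3).
renate: reached.
runane: reached.
renol: reached.
orbol would need jorol and renol (R4), but jorol never forms.
norate: reached.
jorol would need orbol and renate (R5), but orbol never forms.
Reached: renate, runane, renol, and norate — 4 of the 6.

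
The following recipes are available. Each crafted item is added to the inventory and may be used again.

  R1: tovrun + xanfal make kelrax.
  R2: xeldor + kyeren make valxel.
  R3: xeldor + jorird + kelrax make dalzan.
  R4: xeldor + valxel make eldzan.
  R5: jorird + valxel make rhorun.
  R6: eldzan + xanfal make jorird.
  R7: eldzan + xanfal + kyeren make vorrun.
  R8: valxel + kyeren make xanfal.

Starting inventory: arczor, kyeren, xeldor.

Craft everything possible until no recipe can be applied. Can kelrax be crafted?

No

kelrax would need tovrun and xanfal (R1), but tovrun is never obtained.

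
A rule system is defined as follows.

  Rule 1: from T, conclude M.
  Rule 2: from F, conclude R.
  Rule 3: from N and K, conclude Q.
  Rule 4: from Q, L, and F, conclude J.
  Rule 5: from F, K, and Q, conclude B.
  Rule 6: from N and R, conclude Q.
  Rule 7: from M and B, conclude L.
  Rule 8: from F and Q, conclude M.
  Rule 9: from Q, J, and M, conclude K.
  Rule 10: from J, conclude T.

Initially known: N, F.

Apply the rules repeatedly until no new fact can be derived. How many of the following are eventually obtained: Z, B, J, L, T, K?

No rule produces Z, and it is not given.
B would need F, K, and Q (Rule 5), but K is never established.
J would need Q, L, and F (Rule 4), but L is never established.
L would need M and B (Rule 7), but B is never established.
T would need J (Rule 10), but J is never established.
K would need Q, J, and M (Rule 9), but J is never established.
None of the 6 are reached.

0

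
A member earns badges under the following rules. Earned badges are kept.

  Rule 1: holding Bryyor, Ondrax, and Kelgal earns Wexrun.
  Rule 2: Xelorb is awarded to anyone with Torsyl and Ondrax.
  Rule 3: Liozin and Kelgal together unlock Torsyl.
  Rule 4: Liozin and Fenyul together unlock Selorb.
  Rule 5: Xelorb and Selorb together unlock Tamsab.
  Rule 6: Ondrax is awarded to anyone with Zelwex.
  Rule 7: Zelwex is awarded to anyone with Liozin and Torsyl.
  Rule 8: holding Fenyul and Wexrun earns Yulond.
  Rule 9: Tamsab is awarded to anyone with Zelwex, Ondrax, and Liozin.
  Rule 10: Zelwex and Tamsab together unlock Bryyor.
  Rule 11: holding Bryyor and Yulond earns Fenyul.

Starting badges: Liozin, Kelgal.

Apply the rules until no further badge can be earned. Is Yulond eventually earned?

Yulond would need Fenyul and Wexrun (Rule 8), but Fenyul is never earned.

No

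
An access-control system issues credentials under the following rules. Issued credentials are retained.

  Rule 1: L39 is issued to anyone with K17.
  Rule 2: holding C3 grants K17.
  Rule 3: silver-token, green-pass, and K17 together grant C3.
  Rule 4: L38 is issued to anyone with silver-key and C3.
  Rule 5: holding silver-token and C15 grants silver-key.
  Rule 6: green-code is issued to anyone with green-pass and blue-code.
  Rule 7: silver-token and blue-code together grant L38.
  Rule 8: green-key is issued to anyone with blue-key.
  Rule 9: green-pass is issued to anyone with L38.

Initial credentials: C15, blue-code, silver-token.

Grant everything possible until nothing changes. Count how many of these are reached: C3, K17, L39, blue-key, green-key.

0

C3 would need silver-token, green-pass, and K17 (Rule 3), but K17 is never granted.
K17 would need C3 (Rule 2), but C3 is never granted.
L39 would need K17 (Rule 1), but K17 is never granted.
No rule produces blue-key, and it is not given.
green-key would need blue-key (Rule 8), but blue-key is never granted.
None of the 5 are reached.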